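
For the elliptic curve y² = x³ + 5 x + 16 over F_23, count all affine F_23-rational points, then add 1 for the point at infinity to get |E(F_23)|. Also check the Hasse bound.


Affine points = {(0, 4), (0, 19), (3, 9), (3, 14), (4, 10), (4, 13), (6, 3), (6, 20), (7, 7), (7, 16), (8, 4), (8, 19), (9, 10), (9, 13), (10, 10), (10, 13), (13, 1), (13, 22), (14, 1), (14, 22), (15, 4), (15, 19), (16, 11), (16, 12), (17, 0), (18, 2), (18, 21), (19, 1), (19, 22)}; affine count = 29; |E(F_23)| = 30.

Discriminant check: Δ ∝ 4a³ + 27b² = 4·5³ + 27·16² = 4·125 + 27·256 ≡ 6 (mod 23). Nonzero ⇒ E is nonsingular.
For each x ∈ F_23, compute rhs = x³ + 5·x + 16 mod 23, then count y ∈ F_23 with y² ≡ rhs.
  x = 0: rhs = 16, matching y values: 4, 19 (2 points).
  x = 1: rhs = 22, matching y values: none (0 points).
  x = 2: rhs = 11, matching y values: none (0 points).
  x = 3: rhs = 12, matching y values: 9, 14 (2 points).
  x = 4: rhs = 8, matching y values: 10, 13 (2 points).
  x = 5: rhs = 5, matching y values: none (0 points).
  x = 6: rhs = 9, matching y values: 3, 20 (2 points).
  x = 7: rhs = 3, matching y values: 7, 16 (2 points).
  x = 8: rhs = 16, matching y values: 4, 19 (2 points).
  x = 9: rhs = 8, matching y values: 10, 13 (2 points).
  x = 10: rhs = 8, matching y values: 10, 13 (2 points).
  x = 11: rhs = 22, matching y values: none (0 points).
  x = 12: rhs = 10, matching y values: none (0 points).
  x = 13: rhs = 1, matching y values: 1, 22 (2 points).
  x = 14: rhs = 1, matching y values: 1, 22 (2 points).
  x = 15: rhs = 16, matching y values: 4, 19 (2 points).
  x = 16: rhs = 6, matching y values: 11, 12 (2 points).
  x = 17: rhs = 0, matching y values: 0 (1 points).
  x = 18: rhs = 4, matching y values: 2, 21 (2 points).
  x = 19: rhs = 1, matching y values: 1, 22 (2 points).
  x = 20: rhs = 20, matching y values: none (0 points).
  x = 21: rhs = 21, matching y values: none (0 points).
  x = 22: rhs = 10, matching y values: none (0 points).
Total affine count: 29.
Full point count |E(F_23)| = 29 + 1 = 30.
Hasse bound: |30 − (23+1)| = |6| = 6 ≤ 2√23 ≈ 9.5917 ✓.


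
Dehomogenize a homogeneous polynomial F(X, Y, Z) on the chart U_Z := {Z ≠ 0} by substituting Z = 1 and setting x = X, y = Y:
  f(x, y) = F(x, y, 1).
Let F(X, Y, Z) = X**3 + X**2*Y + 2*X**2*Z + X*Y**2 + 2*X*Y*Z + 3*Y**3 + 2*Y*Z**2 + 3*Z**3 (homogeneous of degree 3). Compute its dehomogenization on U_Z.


f(x, y) = x**3 + x**2*y + 2*x**2 + x*y**2 + 2*x*y + 3*y**3 + 2*y + 3

On U_Z we set Z = 1. Each monomial c·X^i·Y^j·Z^k in F becomes c·x^i·y^j·1^k = c·x^i·y^j.
Substituting Z = 1: F(X, Y, 1) = x**3 + x**2*y + 2*x**2 + x*y**2 + 2*x*y + 3*y**3 + 2*y + 3.
Note: deg(f) ≤ deg(F) = 3; strict inequality happens when F is divisible by Z (lost terms).


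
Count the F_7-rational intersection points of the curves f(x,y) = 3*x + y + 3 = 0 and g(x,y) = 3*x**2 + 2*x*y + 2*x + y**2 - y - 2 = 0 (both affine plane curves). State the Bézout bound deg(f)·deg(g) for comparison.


Common zeros: {(5, 3)}; count = 1; Bézout bound = 2.

deg(f) = 1, deg(g) = 2, so Bézout bound = 2.
Scan x ∈ F_7. For each x, list the y ∈ F_7 with f(x, y) ≡ 0 and those with g(x, y) ≡ 0 (mod 7); the common zeros in that column are the intersection.
  x = 0: f ≡ 0 at y ∈ {4}; g ≡ 0 at y ∈ {2, 6}; common: ∅.
  x = 1: f ≡ 0 at y ∈ {1}; g ≡ 0 at y ∈ ∅; common: ∅.
  x = 2: f ≡ 0 at y ∈ {5}; g ≡ 0 at y ∈ {0, 4}; common: ∅.
  x = 3: f ≡ 0 at y ∈ {2}; g ≡ 0 at y ∈ ∅; common: ∅.
  x = 4: f ≡ 0 at y ∈ {6}; g ≡ 0 at y ∈ {3, 4}; common: ∅.
  x = 5: f ≡ 0 at y ∈ {3}; g ≡ 0 at y ∈ {2, 3}; common: {3}.
  x = 6: f ≡ 0 at y ∈ {0}; g ≡ 0 at y ∈ ∅; common: ∅.
Collecting: common zeros = {(5, 3)}, so the count is 1.
Comparison with the Bézout bound: 1 ≤ 2 = deg(f)·deg(g), as expected for curves with no common component (the affine F_7-count falls short of the bound because intersections may lie at infinity, over extension fields, or carry multiplicity).


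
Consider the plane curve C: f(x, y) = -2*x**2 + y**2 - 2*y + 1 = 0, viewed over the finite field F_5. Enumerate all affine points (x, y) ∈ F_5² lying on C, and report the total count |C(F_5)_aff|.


Affine F_5-points: {(0, 1)}; count = 1.

For each of the 25 pairs (x, y) ∈ F_5², evaluate f(x, y) mod 5. Record the zeros.
  x = 0: [0↦1, 1↦0, 2↦1, 3↦4, 4↦4]  zeros at y ∈ {1}
  x = 1: [0↦4, 1↦3, 2↦4, 3↦2, 4↦2]  zeros at y ∈ ∅
  x = 2: [0↦3, 1↦2, 2↦3, 3↦1, 4↦1]  zeros at y ∈ ∅
  x = 3: [0↦3, 1↦2, 2↦3, 3↦1, 4↦1]  zeros at y ∈ ∅
  x = 4: [0↦4, 1↦3, 2↦4, 3↦2, 4↦2]  zeros at y ∈ ∅
Collecting zeros: affine points = {(0, 1)}.
Total count |C(F_5)_aff| = 1.


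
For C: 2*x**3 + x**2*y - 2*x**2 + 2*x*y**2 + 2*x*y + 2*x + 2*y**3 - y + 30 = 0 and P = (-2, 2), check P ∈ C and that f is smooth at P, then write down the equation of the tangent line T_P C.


Tangent line at P: 38*x + 7*y + 62 = 0.

Step 1: f(-2, 2) = 0, so P lies on C.
Step 2: partial derivatives
  f_x(x, y) = 6*x**2 + 2*x*y - 4*x + 2*y**2 + 2*y + 2, f_y(x, y) = x**2 + 4*x*y + 2*x + 6*y**2 - 1.
  f_x(P) = 38, f_y(P) = 7 (gradient nonzero, so P is smooth).
Step 3: tangent line at P: 38·(x − -2) + 7·(y − 2) = 0.
Expanding: 38*x + 7*y + 62 = 0.


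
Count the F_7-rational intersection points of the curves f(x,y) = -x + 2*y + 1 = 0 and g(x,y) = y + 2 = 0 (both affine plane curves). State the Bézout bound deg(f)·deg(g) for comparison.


Common zeros: {(4, 5)}; count = 1; Bézout bound = 1.

deg(f) = 1, deg(g) = 1, so Bézout bound = 1.
Scan x ∈ F_7. For each x, list the y ∈ F_7 with f(x, y) ≡ 0 and those with g(x, y) ≡ 0 (mod 7); the common zeros in that column are the intersection.
  x = 0: f ≡ 0 at y ∈ {3}; g ≡ 0 at y ∈ {5}; common: ∅.
  x = 1: f ≡ 0 at y ∈ {0}; g ≡ 0 at y ∈ {5}; common: ∅.
  x = 2: f ≡ 0 at y ∈ {4}; g ≡ 0 at y ∈ {5}; common: ∅.
  x = 3: f ≡ 0 at y ∈ {1}; g ≡ 0 at y ∈ {5}; common: ∅.
  x = 4: f ≡ 0 at y ∈ {5}; g ≡ 0 at y ∈ {5}; common: {5}.
  x = 5: f ≡ 0 at y ∈ {2}; g ≡ 0 at y ∈ {5}; common: ∅.
  x = 6: f ≡ 0 at y ∈ {6}; g ≡ 0 at y ∈ {5}; common: ∅.
Collecting: common zeros = {(4, 5)}, so the count is 1.
Comparison with the Bézout bound: 1 ≤ 1 = deg(f)·deg(g), as expected for curves with no common component (the bound is attained).


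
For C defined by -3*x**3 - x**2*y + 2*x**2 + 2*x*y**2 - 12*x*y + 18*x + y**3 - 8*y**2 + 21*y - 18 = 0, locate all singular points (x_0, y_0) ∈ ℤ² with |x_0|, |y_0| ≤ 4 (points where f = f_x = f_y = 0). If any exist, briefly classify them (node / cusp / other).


Singular points: {(0, 3)}; classification: node.

Compute partial derivatives:
  f_x = -9*x**2 - 2*x*y + 4*x + 2*y**2 - 12*y + 18.
  f_y = -x**2 + 4*x*y - 12*x + 3*y**2 - 16*y + 21.
Scan x_0 ∈ {−4, ..., 4}. For each x_0, f_y(x_0, y) is a polynomial in y; find its integer roots y ∈ {−4, ..., 4}, then test f_x and f at those candidates.
  x = -4: f_y(-4, y) = 3*y**2 - 32*y + 53; no integer root y with |y| ≤ 4.
  x = -3: f_y(-3, y) = 3*y**2 - 28*y + 48; no integer root y with |y| ≤ 4.
  x = -2: f_y(-2, y) = 3*y**2 - 24*y + 41; no integer root y with |y| ≤ 4.
  x = -1: f_y(-1, y) = 3*y**2 - 20*y + 32; vanishes at y ∈ {4}. (-1, 4): f_x = -3 ≠ 0.
  x = 0: f_y(0, y) = 3*y**2 - 16*y + 21; vanishes at y ∈ {3}. (0, 3): f_x = 0, f = 0 — SINGULAR.
  x = 1: f_y(1, y) = 3*y**2 - 12*y + 8; no integer root y with |y| ≤ 4.
  x = 2: f_y(2, y) = 3*y**2 - 8*y - 7; no integer root y with |y| ≤ 4.
  x = 3: f_y(3, y) = 3*y**2 - 4*y - 24; no integer root y with |y| ≤ 4.
  x = 4: f_y(4, y) = 3*y**2 - 43; no integer root y with |y| ≤ 4.
Only singular point on the grid: (0, 3).
Classify: substitute x = 0 + u, y = 3 + v and expand: f = -3*u**3 - u**2*v - u**2 + 2*u*v**2 + v**3 + v**2.
No constant or linear terms (consistent with a singular point). Quadratic part: -u**2 + v**2. Cubic part: -3*u**3 - u**2*v + 2*u*v**2 + v**3.
The quadratic part v**2 - u**2 = (v − u)(v + u) splits into two distinct linear factors, so there are two distinct tangent lines y − 3 = ±(x − 0) — this is a node (ordinary double point).
Classification: node.


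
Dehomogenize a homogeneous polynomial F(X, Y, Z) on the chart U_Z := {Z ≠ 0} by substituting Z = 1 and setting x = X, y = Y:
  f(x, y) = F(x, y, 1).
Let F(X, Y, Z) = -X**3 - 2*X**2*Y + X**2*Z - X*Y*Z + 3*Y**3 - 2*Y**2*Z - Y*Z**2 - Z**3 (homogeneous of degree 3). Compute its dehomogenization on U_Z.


f(x, y) = -x**3 - 2*x**2*y + x**2 - x*y + 3*y**3 - 2*y**2 - y - 1

On U_Z we set Z = 1. Each monomial c·X^i·Y^j·Z^k in F becomes c·x^i·y^j·1^k = c·x^i·y^j.
Substituting Z = 1: F(X, Y, 1) = -x**3 - 2*x**2*y + x**2 - x*y + 3*y**3 - 2*y**2 - y - 1.
Note: deg(f) ≤ deg(F) = 3; strict inequality happens when F is divisible by Z (lost terms).


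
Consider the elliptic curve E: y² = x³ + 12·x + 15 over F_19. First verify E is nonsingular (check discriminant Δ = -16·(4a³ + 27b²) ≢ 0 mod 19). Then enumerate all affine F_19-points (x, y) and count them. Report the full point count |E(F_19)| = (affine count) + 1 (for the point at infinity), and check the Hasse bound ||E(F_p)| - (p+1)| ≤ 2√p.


Affine points = {(1, 3), (1, 16), (2, 3), (2, 16), (7, 9), (7, 10), (9, 4), (9, 15), (12, 5), (12, 14), (14, 1), (14, 18), (15, 6), (15, 13), (16, 3), (16, 16)}; affine count = 16; |E(F_19)| = 17.

Discriminant check: Δ ∝ 4a³ + 27b² = 4·12³ + 27·15² = 4·1728 + 27·225 ≡ 10 (mod 19). Nonzero ⇒ E is nonsingular.
For each x ∈ F_19, compute rhs = x³ + 12·x + 15 mod 19, then count y ∈ F_19 with y² ≡ rhs.
  x = 0: rhs = 15, matching y values: none (0 points).
  x = 1: rhs = 9, matching y values: 3, 16 (2 points).
  x = 2: rhs = 9, matching y values: 3, 16 (2 points).
  x = 3: rhs = 2, matching y values: none (0 points).
  x = 4: rhs = 13, matching y values: none (0 points).
  x = 5: rhs = 10, matching y values: none (0 points).
  x = 6: rhs = 18, matching y values: none (0 points).
  x = 7: rhs = 5, matching y values: 9, 10 (2 points).
  x = 8: rhs = 15, matching y values: none (0 points).
  x = 9: rhs = 16, matching y values: 4, 15 (2 points).
  x = 10: rhs = 14, matching y values: none (0 points).
  x = 11: rhs = 15, matching y values: none (0 points).
  x = 12: rhs = 6, matching y values: 5, 14 (2 points).
  x = 13: rhs = 12, matching y values: none (0 points).
  x = 14: rhs = 1, matching y values: 1, 18 (2 points).
  x = 15: rhs = 17, matching y values: 6, 13 (2 points).
  x = 16: rhs = 9, matching y values: 3, 16 (2 points).
  x = 17: rhs = 2, matching y values: none (0 points).
  x = 18: rhs = 2, matching y values: none (0 points).
Total affine count: 16.
Full point count |E(F_19)| = 16 + 1 = 17.
Hasse bound: |17 − (19+1)| = |-3| = 3 ≤ 2√19 ≈ 8.7178 ✓.


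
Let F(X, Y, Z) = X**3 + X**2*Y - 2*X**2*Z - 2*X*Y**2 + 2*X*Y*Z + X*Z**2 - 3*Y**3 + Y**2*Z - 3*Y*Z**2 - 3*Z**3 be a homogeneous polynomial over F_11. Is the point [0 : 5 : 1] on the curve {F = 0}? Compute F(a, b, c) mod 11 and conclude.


F(0,5,1) ≡ 6 (mod 11); P is NOT on the curve.

Evaluate F(0, 5, 1) term-by-term (mod 11).
  X**3 ↦ 1·0·1·1 = 0
  X**2*Y ↦ 1·0·5·1 = 0
  -2*X**2*Z ↦ -2·0·1·1 = 0
  -2*X*Y**2 ↦ -2·0·25·1 = 0
  2*X*Y*Z ↦ 2·0·5·1 = 0
  X*Z**2 ↦ 1·0·1·1 = 0
  -3*Y**3 ↦ -3·1·125·1 = -375
  Y**2*Z ↦ 1·1·25·1 = 25
  -3*Y*Z**2 ↦ -3·1·5·1 = -15
  -3*Z**3 ↦ -3·1·1·1 = -3
Sum: F(0, 5, 1) = (0) + (0) + (0) + (0) + (0) + (0) + (-375) + (25) + (-15) + (-3) = -368.
Reducing mod 11: -368 ≡ 6 (mod 11).
Since F(a, b, c) ≡ 6 ≠ 0 (mod 11), P does NOT lie on the curve.


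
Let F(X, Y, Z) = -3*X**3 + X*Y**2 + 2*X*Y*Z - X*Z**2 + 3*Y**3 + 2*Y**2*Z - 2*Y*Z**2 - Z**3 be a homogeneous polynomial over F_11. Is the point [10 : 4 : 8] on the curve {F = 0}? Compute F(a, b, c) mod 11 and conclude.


F(10,4,8) ≡ 5 (mod 11); P is NOT on the curve.

Evaluate F(10, 4, 8) term-by-term (mod 11).
  -3*X**3 ↦ -3·1000·1·1 = -3000
  X*Y**2 ↦ 1·10·16·1 = 160
  2*X*Y*Z ↦ 2·10·4·8 = 640
  -X*Z**2 ↦ -1·10·1·64 = -640
  3*Y**3 ↦ 3·1·64·1 = 192
  2*Y**2*Z ↦ 2·1·16·8 = 256
  -2*Y*Z**2 ↦ -2·1·4·64 = -512
  -Z**3 ↦ -1·1·1·512 = -512
Sum: F(10, 4, 8) = (-3000) + (160) + (640) + (-640) + (192) + (256) + (-512) + (-512) = -3416.
Reducing mod 11: -3416 ≡ 5 (mod 11).
Since F(a, b, c) ≡ 5 ≠ 0 (mod 11), P does NOT lie on the curve.


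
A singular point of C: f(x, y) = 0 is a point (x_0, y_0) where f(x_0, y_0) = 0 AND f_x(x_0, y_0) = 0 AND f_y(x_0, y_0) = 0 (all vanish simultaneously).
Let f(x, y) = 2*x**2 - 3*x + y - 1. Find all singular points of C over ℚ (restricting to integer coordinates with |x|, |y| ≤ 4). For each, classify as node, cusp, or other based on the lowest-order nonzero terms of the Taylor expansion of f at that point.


No singular points in the scanned grid; C is smooth there.

Compute partial derivatives:
  f_x = 4*x - 3.
  f_y = 1.
f_y = 1 is a nonzero constant, so f_y never vanishes: no point (x, y) can satisfy f = f_x = f_y = 0. In particular no (x, y) ∈ {−4, ..., 4}² is singular; the curve is smooth.


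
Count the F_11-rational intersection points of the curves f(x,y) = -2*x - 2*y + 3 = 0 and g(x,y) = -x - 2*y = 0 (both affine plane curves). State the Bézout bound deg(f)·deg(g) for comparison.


Common zeros: {(3, 4)}; count = 1; Bézout bound = 1.

deg(f) = 1, deg(g) = 1, so Bézout bound = 1.
Scan x ∈ F_11. For each x, list the y ∈ F_11 with f(x, y) ≡ 0 and those with g(x, y) ≡ 0 (mod 11); the common zeros in that column are the intersection.
  x = 0: f ≡ 0 at y ∈ {7}; g ≡ 0 at y ∈ {0}; common: ∅.
  x = 1: f ≡ 0 at y ∈ {6}; g ≡ 0 at y ∈ {5}; common: ∅.
  x = 2: f ≡ 0 at y ∈ {5}; g ≡ 0 at y ∈ {10}; common: ∅.
  x = 3: f ≡ 0 at y ∈ {4}; g ≡ 0 at y ∈ {4}; common: {4}.
  x = 4: f ≡ 0 at y ∈ {3}; g ≡ 0 at y ∈ {9}; common: ∅.
  x = 5: f ≡ 0 at y ∈ {2}; g ≡ 0 at y ∈ {3}; common: ∅.
  x = 6: f ≡ 0 at y ∈ {1}; g ≡ 0 at y ∈ {8}; common: ∅.
  x = 7: f ≡ 0 at y ∈ {0}; g ≡ 0 at y ∈ {2}; common: ∅.
  x = 8: f ≡ 0 at y ∈ {10}; g ≡ 0 at y ∈ {7}; common: ∅.
  x = 9: f ≡ 0 at y ∈ {9}; g ≡ 0 at y ∈ {1}; common: ∅.
  x = 10: f ≡ 0 at y ∈ {8}; g ≡ 0 at y ∈ {6}; common: ∅.
Collecting: common zeros = {(3, 4)}, so the count is 1.
Comparison with the Bézout bound: 1 ≤ 1 = deg(f)·deg(g), as expected for curves with no common component (the bound is attained).


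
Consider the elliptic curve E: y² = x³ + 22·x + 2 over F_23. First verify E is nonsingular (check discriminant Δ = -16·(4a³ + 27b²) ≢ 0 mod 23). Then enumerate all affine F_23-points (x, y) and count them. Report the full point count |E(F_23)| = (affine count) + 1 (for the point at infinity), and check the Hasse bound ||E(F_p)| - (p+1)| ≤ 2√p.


Affine points = {(0, 5), (0, 18), (1, 5), (1, 18), (2, 10), (2, 13), (3, 7), (3, 16), (4, 4), (4, 19), (7, 4), (7, 19), (8, 0), (9, 3), (9, 20), (10, 7), (10, 16), (12, 4), (12, 19), (13, 1), (13, 22), (14, 8), (14, 15), (15, 2), (15, 21), (20, 1), (20, 22), (22, 5), (22, 18)}; affine count = 29; |E(F_23)| = 30.

Discriminant check: Δ ∝ 4a³ + 27b² = 4·22³ + 27·2² = 4·10648 + 27·4 ≡ 12 (mod 23). Nonzero ⇒ E is nonsingular.
For each x ∈ F_23, compute rhs = x³ + 22·x + 2 mod 23, then count y ∈ F_23 with y² ≡ rhs.
  x = 0: rhs = 2, matching y values: 5, 18 (2 points).
  x = 1: rhs = 2, matching y values: 5, 18 (2 points).
  x = 2: rhs = 8, matching y values: 10, 13 (2 points).
  x = 3: rhs = 3, matching y values: 7, 16 (2 points).
  x = 4: rhs = 16, matching y values: 4, 19 (2 points).
  x = 5: rhs = 7, matching y values: none (0 points).
  x = 6: rhs = 5, matching y values: none (0 points).
  x = 7: rhs = 16, matching y values: 4, 19 (2 points).
  x = 8: rhs = 0, matching y values: 0 (1 points).
  x = 9: rhs = 9, matching y values: 3, 20 (2 points).
  x = 10: rhs = 3, matching y values: 7, 16 (2 points).
  x = 11: rhs = 11, matching y values: none (0 points).
  x = 12: rhs = 16, matching y values: 4, 19 (2 points).
  x = 13: rhs = 1, matching y values: 1, 22 (2 points).
  x = 14: rhs = 18, matching y values: 8, 15 (2 points).
  x = 15: rhs = 4, matching y values: 2, 21 (2 points).
  x = 16: rhs = 11, matching y values: none (0 points).
  x = 17: rhs = 22, matching y values: none (0 points).
  x = 18: rhs = 20, matching y values: none (0 points).
  x = 19: rhs = 11, matching y values: none (0 points).
  x = 20: rhs = 1, matching y values: 1, 22 (2 points).
  x = 21: rhs = 19, matching y values: none (0 points).
  x = 22: rhs = 2, matching y values: 5, 18 (2 points).
Total affine count: 29.
Full point count |E(F_23)| = 29 + 1 = 30.
Hasse bound: |30 − (23+1)| = |6| = 6 ≤ 2√23 ≈ 9.5917 ✓.


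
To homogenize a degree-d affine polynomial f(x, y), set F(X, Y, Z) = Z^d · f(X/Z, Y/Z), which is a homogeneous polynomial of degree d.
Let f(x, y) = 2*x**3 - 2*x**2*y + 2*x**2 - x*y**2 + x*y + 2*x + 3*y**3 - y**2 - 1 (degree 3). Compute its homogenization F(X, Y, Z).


F(X, Y, Z) = 2*X**3 - 2*X**2*Y + 2*X**2*Z - X*Y**2 + X*Y*Z + 2*X*Z**2 + 3*Y**3 - Y**2*Z - Z**3

deg(f) = 3.
Substitute x = X/Z, y = Y/Z into f, then multiply by Z^3.
  monomial 2·x^3·y^0 ↦ 2·X^3·Y^0·Z^0.
  monomial -2·x^2·y^1 ↦ -2·X^2·Y^1·Z^0.
  monomial 2·x^2·y^0 ↦ 2·X^2·Y^0·Z^1.
  monomial -1·x^1·y^2 ↦ -1·X^1·Y^2·Z^0.
  monomial 1·x^1·y^1 ↦ 1·X^1·Y^1·Z^1.
  monomial 2·x^1·y^0 ↦ 2·X^1·Y^0·Z^2.
  monomial 3·x^0·y^3 ↦ 3·X^0·Y^3·Z^0.
  monomial -1·x^0·y^2 ↦ -1·X^0·Y^2·Z^1.
  monomial -1·x^0·y^0 ↦ -1·X^0·Y^0·Z^3.
Collecting: F(X, Y, Z) = 2*X**3 - 2*X**2*Y + 2*X**2*Z - X*Y**2 + X*Y*Z + 2*X*Z**2 + 3*Y**3 - Y**2*Z - Z**3.


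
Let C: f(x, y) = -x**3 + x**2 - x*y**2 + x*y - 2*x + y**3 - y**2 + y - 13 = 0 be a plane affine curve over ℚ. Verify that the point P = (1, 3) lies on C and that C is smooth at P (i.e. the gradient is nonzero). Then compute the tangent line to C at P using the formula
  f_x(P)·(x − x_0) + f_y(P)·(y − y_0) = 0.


Tangent line at P: -9*x + 17*y - 42 = 0.

Step 1: f(1, 3) = 0, so P lies on C.
Step 2: partial derivatives
  f_x(x, y) = -3*x**2 + 2*x - y**2 + y - 2, f_y(x, y) = -2*x*y + x + 3*y**2 - 2*y + 1.
  f_x(P) = -9, f_y(P) = 17 (gradient nonzero, so P is smooth).
Step 3: tangent line at P: -9·(x − 1) + 17·(y − 3) = 0.
Expanding: -9*x + 17*y - 42 = 0.


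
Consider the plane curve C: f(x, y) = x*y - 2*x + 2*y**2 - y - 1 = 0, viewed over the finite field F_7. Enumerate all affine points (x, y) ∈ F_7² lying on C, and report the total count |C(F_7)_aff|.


Affine F_7-points: {(0, 1), (0, 3), (3, 0), (3, 6), (4, 4), (4, 5)}; count = 6.

For each of the 49 pairs (x, y) ∈ F_7², evaluate f(x, y) mod 7. Record the zeros.
  x = 0: [0↦6, 1↦0, 2↦5, 3↦0, 4↦6, 5↦2, 6↦2]  zeros at y ∈ {1, 3}
  x = 1: [0↦4, 1↦6, 2↦5, 3↦1, 4↦1, 5↦5, 6↦6]  zeros at y ∈ ∅
  x = 2: [0↦2, 1↦5, 2↦5, 3↦2, 4↦3, 5↦1, 6↦3]  zeros at y ∈ ∅
  x = 3: [0↦0, 1↦4, 2↦5, 3↦3, 4↦5, 5↦4, 6↦0]  zeros at y ∈ {0, 6}
  x = 4: [0↦5, 1↦3, 2↦5, 3↦4, 4↦0, 5↦0, 6↦4]  zeros at y ∈ {4, 5}
  x = 5: [0↦3, 1↦2, 2↦5, 3↦5, 4↦2, 5↦3, 6↦1]  zeros at y ∈ ∅
  x = 6: [0↦1, 1↦1, 2↦5, 3↦6, 4↦4, 5↦6, 6↦5]  zeros at y ∈ ∅
Collecting zeros: affine points = {(0, 1), (0, 3), (3, 0), (3, 6), (4, 4), (4, 5)}.
Total count |C(F_7)_aff| = 6.


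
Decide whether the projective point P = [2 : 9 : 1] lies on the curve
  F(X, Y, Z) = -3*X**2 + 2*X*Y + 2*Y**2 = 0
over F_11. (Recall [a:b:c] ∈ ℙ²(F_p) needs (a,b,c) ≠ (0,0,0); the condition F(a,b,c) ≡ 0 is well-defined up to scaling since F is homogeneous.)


F(2,9,1) ≡ 10 (mod 11); P is NOT on the curve.

Evaluate F(2, 9, 1) term-by-term (mod 11).
  -3*X**2 ↦ -3·4·1·1 = -12
  2*X*Y ↦ 2·2·9·1 = 36
  2*Y**2 ↦ 2·1·81·1 = 162
Sum: F(2, 9, 1) = (-12) + (36) + (162) = 186.
Reducing mod 11: 186 ≡ 10 (mod 11).
Since F(a, b, c) ≡ 10 ≠ 0 (mod 11), P does NOT lie on the curve.


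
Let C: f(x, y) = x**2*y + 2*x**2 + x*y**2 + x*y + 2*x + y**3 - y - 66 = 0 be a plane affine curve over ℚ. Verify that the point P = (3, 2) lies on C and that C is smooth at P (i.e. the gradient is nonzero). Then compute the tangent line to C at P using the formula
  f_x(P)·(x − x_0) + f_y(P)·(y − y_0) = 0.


Tangent line at P: 32*x + 35*y - 166 = 0.

Step 1: f(3, 2) = 0, so P lies on C.
Step 2: partial derivatives
  f_x(x, y) = 2*x*y + 4*x + y**2 + y + 2, f_y(x, y) = x**2 + 2*x*y + x + 3*y**2 - 1.
  f_x(P) = 32, f_y(P) = 35 (gradient nonzero, so P is smooth).
Step 3: tangent line at P: 32·(x − 3) + 35·(y − 2) = 0.
Expanding: 32*x + 35*y - 166 = 0.


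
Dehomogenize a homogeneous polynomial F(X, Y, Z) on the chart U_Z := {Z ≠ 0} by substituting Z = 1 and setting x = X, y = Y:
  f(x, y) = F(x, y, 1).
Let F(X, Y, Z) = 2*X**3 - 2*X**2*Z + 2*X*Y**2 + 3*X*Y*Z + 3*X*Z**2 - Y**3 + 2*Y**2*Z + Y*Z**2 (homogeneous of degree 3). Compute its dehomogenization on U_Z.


f(x, y) = 2*x**3 - 2*x**2 + 2*x*y**2 + 3*x*y + 3*x - y**3 + 2*y**2 + y

On U_Z we set Z = 1. Each monomial c·X^i·Y^j·Z^k in F becomes c·x^i·y^j·1^k = c·x^i·y^j.
Substituting Z = 1: F(X, Y, 1) = 2*x**3 - 2*x**2 + 2*x*y**2 + 3*x*y + 3*x - y**3 + 2*y**2 + y.
Note: deg(f) ≤ deg(F) = 3; strict inequality happens when F is divisible by Z (lost terms).


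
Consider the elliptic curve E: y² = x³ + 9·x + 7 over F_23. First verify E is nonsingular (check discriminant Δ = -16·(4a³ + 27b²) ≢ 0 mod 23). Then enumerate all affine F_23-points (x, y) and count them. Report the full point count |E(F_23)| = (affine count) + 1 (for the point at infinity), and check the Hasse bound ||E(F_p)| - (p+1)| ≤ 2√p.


Affine points = {(5, 4), (5, 19), (6, 1), (6, 22), (8, 4), (8, 19), (9, 9), (9, 14), (10, 4), (10, 19), (12, 7), (12, 16), (14, 5), (14, 18), (17, 6), (17, 17), (21, 2), (21, 21)}; affine count = 18; |E(F_23)| = 19.

Discriminant check: Δ ∝ 4a³ + 27b² = 4·9³ + 27·7² = 4·729 + 27·49 ≡ 7 (mod 23). Nonzero ⇒ E is nonsingular.
For each x ∈ F_23, compute rhs = x³ + 9·x + 7 mod 23, then count y ∈ F_23 with y² ≡ rhs.
  x = 0: rhs = 7, matching y values: none (0 points).
  x = 1: rhs = 17, matching y values: none (0 points).
  x = 2: rhs = 10, matching y values: none (0 points).
  x = 3: rhs = 15, matching y values: none (0 points).
  x = 4: rhs = 15, matching y values: none (0 points).
  x = 5: rhs = 16, matching y values: 4, 19 (2 points).
  x = 6: rhs = 1, matching y values: 1, 22 (2 points).
  x = 7: rhs = 22, matching y values: none (0 points).
  x = 8: rhs = 16, matching y values: 4, 19 (2 points).
  x = 9: rhs = 12, matching y values: 9, 14 (2 points).
  x = 10: rhs = 16, matching y values: 4, 19 (2 points).
  x = 11: rhs = 11, matching y values: none (0 points).
  x = 12: rhs = 3, matching y values: 7, 16 (2 points).
  x = 13: rhs = 21, matching y values: none (0 points).
  x = 14: rhs = 2, matching y values: 5, 18 (2 points).
  x = 15: rhs = 21, matching y values: none (0 points).
  x = 16: rhs = 15, matching y values: none (0 points).
  x = 17: rhs = 13, matching y values: 6, 17 (2 points).
  x = 18: rhs = 21, matching y values: none (0 points).
  x = 19: rhs = 22, matching y values: none (0 points).
  x = 20: rhs = 22, matching y values: none (0 points).
  x = 21: rhs = 4, matching y values: 2, 21 (2 points).
  x = 22: rhs = 20, matching y values: none (0 points).
Total affine count: 18.
Full point count |E(F_23)| = 18 + 1 = 19.
Hasse bound: |19 − (23+1)| = |-5| = 5 ≤ 2√23 ≈ 9.5917 ✓.


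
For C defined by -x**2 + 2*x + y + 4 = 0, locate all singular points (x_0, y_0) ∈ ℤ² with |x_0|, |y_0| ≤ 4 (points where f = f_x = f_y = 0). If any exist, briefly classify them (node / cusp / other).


No singular points in the scanned grid; C is smooth there.

Compute partial derivatives:
  f_x = 2 - 2*x.
  f_y = 1.
f_y = 1 is a nonzero constant, so f_y never vanishes: no point (x, y) can satisfy f = f_x = f_y = 0. In particular no (x, y) ∈ {−4, ..., 4}² is singular; the curve is smooth.


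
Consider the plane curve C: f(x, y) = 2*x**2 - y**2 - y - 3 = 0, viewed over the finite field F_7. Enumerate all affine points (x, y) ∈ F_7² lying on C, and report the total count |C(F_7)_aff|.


Affine F_7-points: {(1, 2), (1, 4), (2, 3), (5, 3), (6, 2), (6, 4)}; count = 6.

For each of the 49 pairs (x, y) ∈ F_7², evaluate f(x, y) mod 7. Record the zeros.
  x = 0: [0↦4, 1↦2, 2↦5, 3↦6, 4↦5, 5↦2, 6↦4]  zeros at y ∈ ∅
  x = 1: [0↦6, 1↦4, 2↦0, 3↦1, 4↦0, 5↦4, 6↦6]  zeros at y ∈ {2, 4}
  x = 2: [0↦5, 1↦3, 2↦6, 3↦0, 4↦6, 5↦3, 6↦5]  zeros at y ∈ {3}
  x = 3: [0↦1, 1↦6, 2↦2, 3↦3, 4↦2, 5↦6, 6↦1]  zeros at y ∈ ∅
  x = 4: [0↦1, 1↦6, 2↦2, 3↦3, 4↦2, 5↦6, 6↦1]  zeros at y ∈ ∅
  x = 5: [0↦5, 1↦3, 2↦6, 3↦0, 4↦6, 5↦3, 6↦5]  zeros at y ∈ {3}
  x = 6: [0↦6, 1↦4, 2↦0, 3↦1, 4↦0, 5↦4, 6↦6]  zeros at y ∈ {2, 4}
Collecting zeros: affine points = {(1, 2), (1, 4), (2, 3), (5, 3), (6, 2), (6, 4)}.
Total count |C(F_7)_aff| = 6.


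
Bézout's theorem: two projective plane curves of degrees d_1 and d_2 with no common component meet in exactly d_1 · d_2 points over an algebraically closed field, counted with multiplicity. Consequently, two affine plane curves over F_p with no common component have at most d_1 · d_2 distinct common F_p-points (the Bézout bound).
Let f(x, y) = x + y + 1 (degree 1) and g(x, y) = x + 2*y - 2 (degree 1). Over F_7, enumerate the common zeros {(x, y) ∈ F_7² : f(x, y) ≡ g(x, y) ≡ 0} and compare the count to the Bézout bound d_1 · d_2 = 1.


Common zeros: {(3, 3)}; count = 1; Bézout bound = 1.

deg(f) = 1, deg(g) = 1, so Bézout bound = 1.
Scan x ∈ F_7. For each x, list the y ∈ F_7 with f(x, y) ≡ 0 and those with g(x, y) ≡ 0 (mod 7); the common zeros in that column are the intersection.
  x = 0: f ≡ 0 at y ∈ {6}; g ≡ 0 at y ∈ {1}; common: ∅.
  x = 1: f ≡ 0 at y ∈ {5}; g ≡ 0 at y ∈ {4}; common: ∅.
  x = 2: f ≡ 0 at y ∈ {4}; g ≡ 0 at y ∈ {0}; common: ∅.
  x = 3: f ≡ 0 at y ∈ {3}; g ≡ 0 at y ∈ {3}; common: {3}.
  x = 4: f ≡ 0 at y ∈ {2}; g ≡ 0 at y ∈ {6}; common: ∅.
  x = 5: f ≡ 0 at y ∈ {1}; g ≡ 0 at y ∈ {2}; common: ∅.
  x = 6: f ≡ 0 at y ∈ {0}; g ≡ 0 at y ∈ {5}; common: ∅.
Collecting: common zeros = {(3, 3)}, so the count is 1.
Comparison with the Bézout bound: 1 ≤ 1 = deg(f)·deg(g), as expected for curves with no common component (the bound is attained).


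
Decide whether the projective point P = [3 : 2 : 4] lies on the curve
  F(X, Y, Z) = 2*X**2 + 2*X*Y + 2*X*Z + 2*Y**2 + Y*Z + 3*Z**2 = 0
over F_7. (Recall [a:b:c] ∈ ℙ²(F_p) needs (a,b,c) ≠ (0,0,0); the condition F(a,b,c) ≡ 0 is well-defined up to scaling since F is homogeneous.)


F(3,2,4) ≡ 6 (mod 7); P is NOT on the curve.

Evaluate F(3, 2, 4) term-by-term (mod 7).
  2*X**2 ↦ 2·9·1·1 = 18
  2*X*Y ↦ 2·3·2·1 = 12
  2*X*Z ↦ 2·3·1·4 = 24
  2*Y**2 ↦ 2·1·4·1 = 8
  Y*Z ↦ 1·1·2·4 = 8
  3*Z**2 ↦ 3·1·1·16 = 48
Sum: F(3, 2, 4) = (18) + (12) + (24) + (8) + (8) + (48) = 118.
Reducing mod 7: 118 ≡ 6 (mod 7).
Since F(a, b, c) ≡ 6 ≠ 0 (mod 7), P does NOT lie on the curve.


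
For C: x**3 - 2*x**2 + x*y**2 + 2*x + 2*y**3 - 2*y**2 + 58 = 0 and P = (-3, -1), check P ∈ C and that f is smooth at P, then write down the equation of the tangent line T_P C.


Tangent line at P: 42*x + 16*y + 142 = 0.

Step 1: f(-3, -1) = 0, so P lies on C.
Step 2: partial derivatives
  f_x(x, y) = 3*x**2 - 4*x + y**2 + 2, f_y(x, y) = 2*x*y + 6*y**2 - 4*y.
  f_x(P) = 42, f_y(P) = 16 (gradient nonzero, so P is smooth).
Step 3: tangent line at P: 42·(x − -3) + 16·(y − -1) = 0.
Expanding: 42*x + 16*y + 142 = 0.


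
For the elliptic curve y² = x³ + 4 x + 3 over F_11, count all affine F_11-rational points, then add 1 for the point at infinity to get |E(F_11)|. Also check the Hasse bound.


Affine points = {(0, 5), (0, 6), (3, 3), (3, 8), (5, 4), (5, 7), (6, 1), (6, 10), (7, 0), (9, 3), (9, 8), (10, 3), (10, 8)}; affine count = 13; |E(F_11)| = 14.

Discriminant check: Δ ∝ 4a³ + 27b² = 4·4³ + 27·3² = 4·64 + 27·9 ≡ 4 (mod 11). Nonzero ⇒ E is nonsingular.
For each x ∈ F_11, compute rhs = x³ + 4·x + 3 mod 11, then count y ∈ F_11 with y² ≡ rhs.
  x = 0: rhs = 3, matching y values: 5, 6 (2 points).
  x = 1: rhs = 8, matching y values: none (0 points).
  x = 2: rhs = 8, matching y values: none (0 points).
  x = 3: rhs = 9, matching y values: 3, 8 (2 points).
  x = 4: rhs = 6, matching y values: none (0 points).
  x = 5: rhs = 5, matching y values: 4, 7 (2 points).
  x = 6: rhs = 1, matching y values: 1, 10 (2 points).
  x = 7: rhs = 0, matching y values: 0 (1 points).
  x = 8: rhs = 8, matching y values: none (0 points).
  x = 9: rhs = 9, matching y values: 3, 8 (2 points).
  x = 10: rhs = 9, matching y values: 3, 8 (2 points).
Total affine count: 13.
Full point count |E(F_11)| = 13 + 1 = 14.
Hasse bound: |14 − (11+1)| = |2| = 2 ≤ 2√11 ≈ 6.6332 ✓.


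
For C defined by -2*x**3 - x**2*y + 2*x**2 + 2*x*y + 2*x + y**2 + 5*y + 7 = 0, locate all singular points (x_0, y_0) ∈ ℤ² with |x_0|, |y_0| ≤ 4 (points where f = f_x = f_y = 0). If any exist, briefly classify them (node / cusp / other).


Singular points: {(1, -3)}; classification: node.

Compute partial derivatives:
  f_x = -6*x**2 - 2*x*y + 4*x + 2*y + 2.
  f_y = -x**2 + 2*x + 2*y + 5.
Scan x_0 ∈ {−4, ..., 4}. For each x_0, f_y(x_0, y) is a polynomial in y; find its integer roots y ∈ {−4, ..., 4}, then test f_x and f at those candidates.
  x = -4: f_y(-4, y) = 2*y - 19; no integer root y with |y| ≤ 4.
  x = -3: f_y(-3, y) = 2*y - 10; no integer root y with |y| ≤ 4.
  x = -2: f_y(-2, y) = 2*y - 3; no integer root y with |y| ≤ 4.
  x = -1: f_y(-1, y) = 2*y + 2; vanishes at y ∈ {-1}. (-1, -1): f_x = -12 ≠ 0.
  x = 0: f_y(0, y) = 2*y + 5; no integer root y with |y| ≤ 4.
  x = 1: f_y(1, y) = 2*y + 6; vanishes at y ∈ {-3}. (1, -3): f_x = 0, f = 0 — SINGULAR.
  x = 2: f_y(2, y) = 2*y + 5; no integer root y with |y| ≤ 4.
  x = 3: f_y(3, y) = 2*y + 2; vanishes at y ∈ {-1}. (3, -1): f_x = -36 ≠ 0.
  x = 4: f_y(4, y) = 2*y - 3; no integer root y with |y| ≤ 4.
Only singular point on the grid: (1, -3).
Classify: substitute x = 1 + u, y = -3 + v and expand: f = -2*u**3 - u**2*v - u**2 + v**2.
No constant or linear terms (consistent with a singular point). Quadratic part: -u**2 + v**2. Cubic part: -2*u**3 - u**2*v.
The quadratic part v**2 - u**2 = (v − u)(v + u) splits into two distinct linear factors, so there are two distinct tangent lines y − -3 = ±(x − 1) — this is a node (ordinary double point).
Classification: node.


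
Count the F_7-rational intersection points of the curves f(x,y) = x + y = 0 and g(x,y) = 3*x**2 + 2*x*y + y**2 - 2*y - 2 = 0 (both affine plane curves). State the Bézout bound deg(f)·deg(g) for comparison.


Common zeros: ∅; count = 0; Bézout bound = 2.

deg(f) = 1, deg(g) = 2, so Bézout bound = 2.
Scan x ∈ F_7. For each x, list the y ∈ F_7 with f(x, y) ≡ 0 and those with g(x, y) ≡ 0 (mod 7); the common zeros in that column are the intersection.
  x = 0: f ≡ 0 at y ∈ {0}; g ≡ 0 at y ∈ ∅; common: ∅.
  x = 1: f ≡ 0 at y ∈ {6}; g ≡ 0 at y ∈ ∅; common: ∅.
  x = 2: f ≡ 0 at y ∈ {5}; g ≡ 0 at y ∈ ∅; common: ∅.
  x = 3: f ≡ 0 at y ∈ {4}; g ≡ 0 at y ∈ {5}; common: ∅.
  x = 4: f ≡ 0 at y ∈ {3}; g ≡ 0 at y ∈ ∅; common: ∅.
  x = 5: f ≡ 0 at y ∈ {2}; g ≡ 0 at y ∈ ∅; common: ∅.
  x = 6: f ≡ 0 at y ∈ {1}; g ≡ 0 at y ∈ ∅; common: ∅.
Collecting: common zeros = ∅, so the count is 0.
Comparison with the Bézout bound: 0 ≤ 2 = deg(f)·deg(g), as expected for curves with no common component (the affine F_7-count falls short of the bound because intersections may lie at infinity, over extension fields, or carry multiplicity).


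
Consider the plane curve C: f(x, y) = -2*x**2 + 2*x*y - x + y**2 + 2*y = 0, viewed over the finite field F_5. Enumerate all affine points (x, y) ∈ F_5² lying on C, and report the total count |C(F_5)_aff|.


Affine F_5-points: {(0, 0), (0, 3), (2, 0), (2, 4), (4, 1), (4, 4)}; count = 6.

For each of the 25 pairs (x, y) ∈ F_5², evaluate f(x, y) mod 5. Record the zeros.
  x = 0: [0↦0, 1↦3, 2↦3, 3↦0, 4↦4]  zeros at y ∈ {0, 3}
  x = 1: [0↦2, 1↦2, 2↦4, 3↦3, 4↦4]  zeros at y ∈ ∅
  x = 2: [0↦0, 1↦2, 2↦1, 3↦2, 4↦0]  zeros at y ∈ {0, 4}
  x = 3: [0↦4, 1↦3, 2↦4, 3↦2, 4↦2]  zeros at y ∈ ∅
  x = 4: [0↦4, 1↦0, 2↦3, 3↦3, 4↦0]  zeros at y ∈ {1, 4}
Collecting zeros: affine points = {(0, 0), (0, 3), (2, 0), (2, 4), (4, 1), (4, 4)}.
Total count |C(F_5)_aff| = 6.


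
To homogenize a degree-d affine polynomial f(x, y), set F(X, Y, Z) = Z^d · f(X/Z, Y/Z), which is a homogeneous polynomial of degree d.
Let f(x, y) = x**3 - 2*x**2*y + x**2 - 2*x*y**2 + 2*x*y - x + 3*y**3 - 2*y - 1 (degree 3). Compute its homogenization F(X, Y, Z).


F(X, Y, Z) = X**3 - 2*X**2*Y + X**2*Z - 2*X*Y**2 + 2*X*Y*Z - X*Z**2 + 3*Y**3 - 2*Y*Z**2 - Z**3

deg(f) = 3.
Substitute x = X/Z, y = Y/Z into f, then multiply by Z^3.
  monomial 1·x^3·y^0 ↦ 1·X^3·Y^0·Z^0.
  monomial -2·x^2·y^1 ↦ -2·X^2·Y^1·Z^0.
  monomial 1·x^2·y^0 ↦ 1·X^2·Y^0·Z^1.
  monomial -2·x^1·y^2 ↦ -2·X^1·Y^2·Z^0.
  monomial 2·x^1·y^1 ↦ 2·X^1·Y^1·Z^1.
  monomial -1·x^1·y^0 ↦ -1·X^1·Y^0·Z^2.
  monomial 3·x^0·y^3 ↦ 3·X^0·Y^3·Z^0.
  monomial -2·x^0·y^1 ↦ -2·X^0·Y^1·Z^2.
  monomial -1·x^0·y^0 ↦ -1·X^0·Y^0·Z^3.
Collecting: F(X, Y, Z) = X**3 - 2*X**2*Y + X**2*Z - 2*X*Y**2 + 2*X*Y*Z - X*Z**2 + 3*Y**3 - 2*Y*Z**2 - Z**3.


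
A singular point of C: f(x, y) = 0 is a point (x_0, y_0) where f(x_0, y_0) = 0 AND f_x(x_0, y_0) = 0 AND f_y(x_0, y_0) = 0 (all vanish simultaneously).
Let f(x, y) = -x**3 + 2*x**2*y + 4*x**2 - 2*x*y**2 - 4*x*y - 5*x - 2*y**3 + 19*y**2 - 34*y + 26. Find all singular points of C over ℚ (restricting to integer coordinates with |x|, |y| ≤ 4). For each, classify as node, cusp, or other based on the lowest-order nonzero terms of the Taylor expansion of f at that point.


Singular points: {(3, 2)}; classification: node.

Compute partial derivatives:
  f_x = -3*x**2 + 4*x*y + 8*x - 2*y**2 - 4*y - 5.
  f_y = 2*x**2 - 4*x*y - 4*x - 6*y**2 + 38*y - 34.
Scan x_0 ∈ {−4, ..., 4}. For each x_0, f_y(x_0, y) is a polynomial in y; find its integer roots y ∈ {−4, ..., 4}, then test f_x and f at those candidates.
  x = -4: f_y(-4, y) = -6*y**2 + 54*y + 14; no integer root y with |y| ≤ 4.
  x = -3: f_y(-3, y) = -6*y**2 + 50*y - 4; no integer root y with |y| ≤ 4.
  x = -2: f_y(-2, y) = -6*y**2 + 46*y - 18; no integer root y with |y| ≤ 4.
  x = -1: f_y(-1, y) = -6*y**2 + 42*y - 28; no integer root y with |y| ≤ 4.
  x = 0: f_y(0, y) = -6*y**2 + 38*y - 34; no integer root y with |y| ≤ 4.
  x = 1: f_y(1, y) = -6*y**2 + 34*y - 36; no integer root y with |y| ≤ 4.
  x = 2: f_y(2, y) = -6*y**2 + 30*y - 34; no integer root y with |y| ≤ 4.
  x = 3: f_y(3, y) = -6*y**2 + 26*y - 28; vanishes at y ∈ {2}. (3, 2): f_x = 0, f = 0 — SINGULAR.
  x = 4: f_y(4, y) = -6*y**2 + 22*y - 18; no integer root y with |y| ≤ 4.
Only singular point on the grid: (3, 2).
Classify: substitute x = 3 + u, y = 2 + v and expand: f = -u**3 + 2*u**2*v - u**2 - 2*u*v**2 - 2*v**3 + v**2.
No constant or linear terms (consistent with a singular point). Quadratic part: -u**2 + v**2. Cubic part: -u**3 + 2*u**2*v - 2*u*v**2 - 2*v**3.
The quadratic part v**2 - u**2 = (v − u)(v + u) splits into two distinct linear factors, so there are two distinct tangent lines y − 2 = ±(x − 3) — this is a node (ordinary double point).
Classification: node.


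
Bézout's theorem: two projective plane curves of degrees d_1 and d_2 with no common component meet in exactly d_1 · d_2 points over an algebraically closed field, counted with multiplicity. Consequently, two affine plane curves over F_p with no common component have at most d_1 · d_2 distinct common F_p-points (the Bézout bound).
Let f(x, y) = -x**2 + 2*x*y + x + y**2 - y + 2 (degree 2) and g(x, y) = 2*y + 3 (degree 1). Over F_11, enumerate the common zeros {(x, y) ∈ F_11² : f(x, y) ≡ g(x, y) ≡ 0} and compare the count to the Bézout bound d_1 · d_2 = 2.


Common zeros: {(1, 4), (8, 4)}; count = 2; Bézout bound = 2.

deg(f) = 2, deg(g) = 1, so Bézout bound = 2.
Scan x ∈ F_11. For each x, list the y ∈ F_11 with f(x, y) ≡ 0 and those with g(x, y) ≡ 0 (mod 11); the common zeros in that column are the intersection.
  x = 0: f ≡ 0 at y ∈ {5, 7}; g ≡ 0 at y ∈ {4}; common: ∅.
  x = 1: f ≡ 0 at y ∈ {4, 6}; g ≡ 0 at y ∈ {4}; common: {4}.
  x = 2: f ≡ 0 at y ∈ {0, 8}; g ≡ 0 at y ∈ {4}; common: ∅.
  x = 3: f ≡ 0 at y ∈ ∅; g ≡ 0 at y ∈ {4}; common: ∅.
  x = 4: f ≡ 0 at y ∈ {7, 8}; g ≡ 0 at y ∈ {4}; common: ∅.
  x = 5: f ≡ 0 at y ∈ ∅; g ≡ 0 at y ∈ {4}; common: ∅.
  x = 6: f ≡ 0 at y ∈ ∅; g ≡ 0 at y ∈ {4}; common: ∅.
  x = 7: f ≡ 0 at y ∈ ∅; g ≡ 0 at y ∈ {4}; common: ∅.
  x = 8: f ≡ 0 at y ∈ {3, 4}; g ≡ 0 at y ∈ {4}; common: {4}.
  x = 9: f ≡ 0 at y ∈ ∅; g ≡ 0 at y ∈ {4}; common: ∅.
  x = 10: f ≡ 0 at y ∈ {0, 3}; g ≡ 0 at y ∈ {4}; common: ∅.
Collecting: common zeros = {(1, 4), (8, 4)}, so the count is 2.
Comparison with the Bézout bound: 2 ≤ 2 = deg(f)·deg(g), as expected for curves with no common component (the bound is attained).


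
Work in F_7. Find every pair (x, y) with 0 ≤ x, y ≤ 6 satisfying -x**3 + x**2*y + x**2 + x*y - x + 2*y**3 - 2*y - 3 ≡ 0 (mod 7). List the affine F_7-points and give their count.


Affine F_7-points: {(4, 1), (6, 0), (6, 1), (6, 6)}; count = 4.

For each of the 49 pairs (x, y) ∈ F_7², evaluate f(x, y) mod 7. Record the zeros.
  x = 0: [0↦4, 1↦4, 2↦2, 3↦3, 4↦5, 5↦6, 6↦4]  zeros at y ∈ ∅
  x = 1: [0↦3, 1↦5, 2↦5, 3↦1, 4↦5, 5↦1, 6↦1]  zeros at y ∈ ∅
  x = 2: [0↦5, 1↦4, 2↦1, 3↦1, 4↦2, 5↦2, 6↦6]  zeros at y ∈ ∅
  x = 3: [0↦4, 1↦2, 2↦5, 3↦4, 4↦4, 5↦3, 6↦6]  zeros at y ∈ ∅
  x = 4: [0↦1, 1↦0, 2↦4, 3↦4, 4↦5, 5↦5, 6↦2]  zeros at y ∈ {1}
  x = 5: [0↦4, 1↦6, 2↦6, 3↦2, 4↦6, 5↦2, 6↦2]  zeros at y ∈ ∅
  x = 6: [0↦0, 1↦0, 2↦5, 3↦6, 4↦1, 5↦2, 6↦0]  zeros at y ∈ {0, 1, 6}
Collecting zeros: affine points = {(4, 1), (6, 0), (6, 1), (6, 6)}.
Total count |C(F_7)_aff| = 4.


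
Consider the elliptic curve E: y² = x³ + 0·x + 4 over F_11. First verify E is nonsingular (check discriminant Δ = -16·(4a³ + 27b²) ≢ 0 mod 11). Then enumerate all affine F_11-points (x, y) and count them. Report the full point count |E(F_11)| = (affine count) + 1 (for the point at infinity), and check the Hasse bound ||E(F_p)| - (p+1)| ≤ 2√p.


Affine points = {(0, 2), (0, 9), (1, 4), (1, 7), (2, 1), (2, 10), (3, 3), (3, 8), (6, 0), (10, 5), (10, 6)}; affine count = 11; |E(F_11)| = 12.

Discriminant check: Δ ∝ 4a³ + 27b² = 4·0³ + 27·4² = 4·0 + 27·16 ≡ 3 (mod 11). Nonzero ⇒ E is nonsingular.
For each x ∈ F_11, compute rhs = x³ + 0·x + 4 mod 11, then count y ∈ F_11 with y² ≡ rhs.
  x = 0: rhs = 4, matching y values: 2, 9 (2 points).
  x = 1: rhs = 5, matching y values: 4, 7 (2 points).
  x = 2: rhs = 1, matching y values: 1, 10 (2 points).
  x = 3: rhs = 9, matching y values: 3, 8 (2 points).
  x = 4: rhs = 2, matching y values: none (0 points).
  x = 5: rhs = 8, matching y values: none (0 points).
  x = 6: rhs = 0, matching y values: 0 (1 points).
  x = 7: rhs = 6, matching y values: none (0 points).
  x = 8: rhs = 10, matching y values: none (0 points).
  x = 9: rhs = 7, matching y values: none (0 points).
  x = 10: rhs = 3, matching y values: 5, 6 (2 points).
Total affine count: 11.
Full point count |E(F_11)| = 11 + 1 = 12.
Hasse bound: |12 − (11+1)| = |0| = 0 ≤ 2√11 ≈ 6.6332 ✓.


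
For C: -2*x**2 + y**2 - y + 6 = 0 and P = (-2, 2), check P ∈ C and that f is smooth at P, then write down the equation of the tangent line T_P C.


Tangent line at P: 8*x + 3*y + 10 = 0.

Step 1: f(-2, 2) = 0, so P lies on C.
Step 2: partial derivatives
  f_x(x, y) = -4*x, f_y(x, y) = 2*y - 1.
  f_x(P) = 8, f_y(P) = 3 (gradient nonzero, so P is smooth).
Step 3: tangent line at P: 8·(x − -2) + 3·(y − 2) = 0.
Expanding: 8*x + 3*y + 10 = 0.
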